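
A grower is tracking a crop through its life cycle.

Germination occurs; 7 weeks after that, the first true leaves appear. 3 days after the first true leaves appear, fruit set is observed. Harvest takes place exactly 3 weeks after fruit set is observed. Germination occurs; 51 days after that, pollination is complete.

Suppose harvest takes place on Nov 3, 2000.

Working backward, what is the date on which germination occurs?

Aug 22, 2000

Harvest takes place: Nov 3, 2000.
Fruit set is observed: Nov 3, 2000 − 3 weeks = Oct 13, 2000.
The first true leaves appear: Oct 13, 2000 − 3 days = Oct 10, 2000.
Germination occurs: Oct 10, 2000 − 7 weeks = Aug 22, 2000.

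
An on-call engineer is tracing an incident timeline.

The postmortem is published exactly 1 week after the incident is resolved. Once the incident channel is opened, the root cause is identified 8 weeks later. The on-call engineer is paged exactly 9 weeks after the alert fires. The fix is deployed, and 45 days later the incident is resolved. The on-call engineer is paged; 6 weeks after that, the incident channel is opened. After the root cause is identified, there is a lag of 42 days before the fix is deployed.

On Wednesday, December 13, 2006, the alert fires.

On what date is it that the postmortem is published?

Saturday, August 25, 2007

The alert fires: Dec 13, 2006.
The on-call engineer is paged: Dec 13, 2006 + 9 weeks = Feb 14, 2007.
The incident channel is opened: Feb 14, 2007 + 6 weeks = Mar 28, 2007.
The root cause is identified: Mar 28, 2007 + 8 weeks = May 23, 2007.
The fix is deployed: May 23, 2007 + 42 days = Jul 4, 2007.
The incident is resolved: Jul 4, 2007 + 45 days = Aug 18, 2007.
The postmortem is published: Aug 18, 2007 + 1 week = Aug 25, 2007.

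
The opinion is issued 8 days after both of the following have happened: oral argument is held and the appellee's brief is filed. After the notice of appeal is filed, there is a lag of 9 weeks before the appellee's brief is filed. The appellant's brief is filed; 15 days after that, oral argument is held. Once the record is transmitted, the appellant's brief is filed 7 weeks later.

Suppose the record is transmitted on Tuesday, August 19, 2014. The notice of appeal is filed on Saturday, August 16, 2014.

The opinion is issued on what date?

The record is transmitted: Aug 19, 2014.
The appellant's brief is filed: Aug 19, 2014 + 7 weeks = Oct 7, 2014.
Oral argument is held: Oct 7, 2014 + 15 days = Oct 22, 2014.
The notice of appeal is filed: Aug 16, 2014.
The appellee's brief is filed: Aug 16, 2014 + 9 weeks = Oct 18, 2014.
Both prerequisites met — oral argument is held (Oct 22, 2014), the appellee's brief is filed (Oct 18, 2014); the later is Oct 22, 2014.
The opinion is issued: Oct 22, 2014 + 8 days = Oct 30, 2014.

Thursday, October 30, 2014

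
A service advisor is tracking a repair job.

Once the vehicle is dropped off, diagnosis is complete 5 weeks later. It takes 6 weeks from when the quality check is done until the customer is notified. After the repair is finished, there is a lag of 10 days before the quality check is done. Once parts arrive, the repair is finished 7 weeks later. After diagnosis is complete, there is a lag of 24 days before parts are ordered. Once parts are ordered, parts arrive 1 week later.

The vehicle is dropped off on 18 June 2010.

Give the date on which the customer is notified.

2 December 2010

The vehicle is dropped off: Jun 18, 2010.
Diagnosis is complete: Jun 18, 2010 + 5 weeks = Jul 23, 2010.
Parts are ordered: Jul 23, 2010 + 24 days = Aug 16, 2010.
Parts arrive: Aug 16, 2010 + 1 week = Aug 23, 2010.
The repair is finished: Aug 23, 2010 + 7 weeks = Oct 11, 2010.
The quality check is done: Oct 11, 2010 + 10 days = Oct 21, 2010.
The customer is notified: Oct 21, 2010 + 6 weeks = Dec 2, 2010.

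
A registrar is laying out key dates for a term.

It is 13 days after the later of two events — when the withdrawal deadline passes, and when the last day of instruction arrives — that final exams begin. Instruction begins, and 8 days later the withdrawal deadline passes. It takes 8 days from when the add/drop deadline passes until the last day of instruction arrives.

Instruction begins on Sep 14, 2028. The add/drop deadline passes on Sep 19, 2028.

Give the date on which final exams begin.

Instruction begins: Sep 14, 2028.
The withdrawal deadline passes: Sep 14, 2028 + 8 days = Sep 22, 2028.
The add/drop deadline passes: Sep 19, 2028.
The last day of instruction arrives: Sep 19, 2028 + 8 days = Sep 27, 2028.
Both prerequisites met — the withdrawal deadline passes (Sep 22, 2028), the last day of instruction arrives (Sep 27, 2028); the later is Sep 27, 2028.
Final exams begin: Sep 27, 2028 + 13 days = Oct 10, 2028.

Oct 10, 2028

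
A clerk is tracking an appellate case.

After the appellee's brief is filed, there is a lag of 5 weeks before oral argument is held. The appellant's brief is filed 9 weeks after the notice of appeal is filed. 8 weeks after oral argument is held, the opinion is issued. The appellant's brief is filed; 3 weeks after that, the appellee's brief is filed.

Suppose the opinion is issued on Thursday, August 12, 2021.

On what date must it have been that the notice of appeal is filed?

Thursday, February 18, 2021

The opinion is issued: Aug 12, 2021.
Oral argument is held: Aug 12, 2021 − 8 weeks = Jun 17, 2021.
The appellee's brief is filed: Jun 17, 2021 − 5 weeks = May 13, 2021.
The appellant's brief is filed: May 13, 2021 − 3 weeks = Apr 22, 2021.
The notice of appeal is filed: Apr 22, 2021 − 9 weeks = Feb 18, 2021.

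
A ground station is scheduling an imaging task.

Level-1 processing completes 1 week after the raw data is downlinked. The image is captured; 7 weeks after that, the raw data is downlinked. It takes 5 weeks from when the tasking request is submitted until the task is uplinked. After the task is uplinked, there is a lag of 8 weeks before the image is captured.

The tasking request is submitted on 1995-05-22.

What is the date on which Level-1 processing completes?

1995-10-16

The tasking request is submitted: May 22, 1995.
The task is uplinked: May 22, 1995 + 5 weeks = Jun 26, 1995.
The image is captured: Jun 26, 1995 + 8 weeks = Aug 21, 1995.
The raw data is downlinked: Aug 21, 1995 + 7 weeks = Oct 9, 1995.
Level-1 processing completes: Oct 9, 1995 + 1 week = Oct 16, 1995.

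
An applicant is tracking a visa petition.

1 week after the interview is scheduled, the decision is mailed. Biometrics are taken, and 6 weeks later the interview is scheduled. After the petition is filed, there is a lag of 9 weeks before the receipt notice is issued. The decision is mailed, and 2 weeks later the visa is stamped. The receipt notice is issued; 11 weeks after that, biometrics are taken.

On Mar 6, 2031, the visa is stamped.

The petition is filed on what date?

The visa is stamped: Mar 6, 2031.
The decision is mailed: Mar 6, 2031 − 2 weeks = Feb 20, 2031.
The interview is scheduled: Feb 20, 2031 − 1 week = Feb 13, 2031.
Biometrics are taken: Feb 13, 2031 − 6 weeks = Jan 2, 2031.
The receipt notice is issued: Jan 2, 2031 − 11 weeks = Oct 17, 2030.
The petition is filed: Oct 17, 2030 − 9 weeks = Aug 15, 2030.

Aug 15, 2030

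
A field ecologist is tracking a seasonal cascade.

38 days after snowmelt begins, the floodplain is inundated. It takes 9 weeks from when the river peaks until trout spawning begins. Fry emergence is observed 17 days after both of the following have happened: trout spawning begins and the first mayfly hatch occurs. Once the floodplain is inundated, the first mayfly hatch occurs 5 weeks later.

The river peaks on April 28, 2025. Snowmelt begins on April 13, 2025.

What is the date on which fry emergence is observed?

July 17, 2025

The river peaks: Apr 28, 2025.
Trout spawning begins: Apr 28, 2025 + 9 weeks = Jun 30, 2025.
Snowmelt begins: Apr 13, 2025.
The floodplain is inundated: Apr 13, 2025 + 38 days = May 21, 2025.
The first mayfly hatch occurs: May 21, 2025 + 5 weeks = Jun 25, 2025.
Both prerequisites met — trout spawning begins (Jun 30, 2025), the first mayfly hatch occurs (Jun 25, 2025); the later is Jun 30, 2025.
Fry emergence is observed: Jun 30, 2025 + 17 days = Jul 17, 2025.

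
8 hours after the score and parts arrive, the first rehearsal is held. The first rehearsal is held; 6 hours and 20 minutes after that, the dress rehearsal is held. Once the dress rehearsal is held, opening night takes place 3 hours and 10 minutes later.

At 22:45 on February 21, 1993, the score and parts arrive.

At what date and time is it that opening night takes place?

The score and parts arrive: 22:45 Feb 21, 1993.
The first rehearsal is held: 22:45 Feb 21, 1993 + 8h = 06:45 Feb 22, 1993.
The dress rehearsal is held: 06:45 Feb 22, 1993 + 6h20m = 13:05 Feb 22, 1993.
Opening night takes place: 13:05 Feb 22, 1993 + 3h10m = 16:15 Feb 22, 1993.

16:15 on February 22, 1993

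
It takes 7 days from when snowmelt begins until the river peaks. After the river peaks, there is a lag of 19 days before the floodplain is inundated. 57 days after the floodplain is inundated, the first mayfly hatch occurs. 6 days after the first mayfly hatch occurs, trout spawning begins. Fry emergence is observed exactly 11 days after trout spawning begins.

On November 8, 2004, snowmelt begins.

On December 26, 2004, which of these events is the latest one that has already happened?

The floodplain is inundated

Snowmelt begins: Nov 8, 2004.
The river peaks: Nov 8, 2004 + 7 days = Nov 15, 2004.
The floodplain is inundated: Nov 15, 2004 + 19 days = Dec 4, 2004.
The first mayfly hatch occurs: Dec 4, 2004 + 57 days = Jan 30, 2005.
Trout spawning begins: Jan 30, 2005 + 6 days = Feb 5, 2005.
Fry emergence is observed: Feb 5, 2005 + 11 days = Feb 16, 2005.
Dec 26, 2004 falls between when the floodplain is inundated (Dec 4, 2004) and when the first mayfly hatch occurs (Jan 30, 2005).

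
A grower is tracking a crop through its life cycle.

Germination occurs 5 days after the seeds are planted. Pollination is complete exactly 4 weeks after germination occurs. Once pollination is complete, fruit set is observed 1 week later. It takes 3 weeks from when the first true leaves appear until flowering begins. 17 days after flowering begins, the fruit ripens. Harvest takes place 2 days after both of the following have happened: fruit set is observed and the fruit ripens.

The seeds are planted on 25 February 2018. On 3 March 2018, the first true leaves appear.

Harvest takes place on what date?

12 April 2018

The seeds are planted: Feb 25, 2018.
Germination occurs: Feb 25, 2018 + 5 days = Mar 2, 2018.
Pollination is complete: Mar 2, 2018 + 4 weeks = Mar 30, 2018.
Fruit set is observed: Mar 30, 2018 + 1 week = Apr 6, 2018.
The first true leaves appear: Mar 3, 2018.
Flowering begins: Mar 3, 2018 + 3 weeks = Mar 24, 2018.
The fruit ripens: Mar 24, 2018 + 17 days = Apr 10, 2018.
Both prerequisites met — fruit set is observed (Apr 6, 2018), the fruit ripens (Apr 10, 2018); the later is Apr 10, 2018.
Harvest takes place: Apr 10, 2018 + 2 days = Apr 12, 2018.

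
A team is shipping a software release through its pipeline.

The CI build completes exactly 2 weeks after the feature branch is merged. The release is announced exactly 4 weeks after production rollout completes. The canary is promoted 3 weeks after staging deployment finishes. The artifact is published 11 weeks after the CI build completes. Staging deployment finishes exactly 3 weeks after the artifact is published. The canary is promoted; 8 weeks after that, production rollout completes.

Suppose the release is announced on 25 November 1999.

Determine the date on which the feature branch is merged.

The release is announced: Nov 25, 1999.
Production rollout completes: Nov 25, 1999 − 4 weeks = Oct 28, 1999.
The canary is promoted: Oct 28, 1999 − 8 weeks = Sep 2, 1999.
Staging deployment finishes: Sep 2, 1999 − 3 weeks = Aug 12, 1999.
The artifact is published: Aug 12, 1999 − 3 weeks = Jul 22, 1999.
The CI build completes: Jul 22, 1999 − 11 weeks = May 6, 1999.
The feature branch is merged: May 6, 1999 − 2 weeks = Apr 22, 1999.

22 April 1999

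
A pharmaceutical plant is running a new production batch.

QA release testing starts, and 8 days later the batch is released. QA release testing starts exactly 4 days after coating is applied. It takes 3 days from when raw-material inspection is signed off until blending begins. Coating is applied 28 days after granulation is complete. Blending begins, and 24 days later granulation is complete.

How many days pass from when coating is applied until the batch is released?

Causal path: coating is applied → QA release testing starts → the batch is released.
Total delay along the path: 4 + 8 = 12 days.

12 days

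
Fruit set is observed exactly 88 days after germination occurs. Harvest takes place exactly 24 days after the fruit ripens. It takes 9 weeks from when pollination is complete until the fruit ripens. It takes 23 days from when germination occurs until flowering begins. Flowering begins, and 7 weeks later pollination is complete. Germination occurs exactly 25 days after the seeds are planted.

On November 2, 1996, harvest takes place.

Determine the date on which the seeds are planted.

Harvest takes place: Nov 2, 1996.
The fruit ripens: Nov 2, 1996 − 24 days = Oct 9, 1996.
Pollination is complete: Oct 9, 1996 − 9 weeks = Aug 7, 1996.
Flowering begins: Aug 7, 1996 − 7 weeks = Jun 19, 1996.
Germination occurs: Jun 19, 1996 − 23 days = May 27, 1996.
The seeds are planted: May 27, 1996 − 25 days = May 2, 1996.

May 2, 1996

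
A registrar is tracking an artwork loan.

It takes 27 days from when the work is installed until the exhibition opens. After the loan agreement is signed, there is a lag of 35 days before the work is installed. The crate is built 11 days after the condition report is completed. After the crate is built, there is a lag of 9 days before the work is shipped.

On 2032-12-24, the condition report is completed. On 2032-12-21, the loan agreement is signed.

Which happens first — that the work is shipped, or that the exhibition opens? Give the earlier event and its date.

The condition report is completed: Dec 24, 2032.
The crate is built: Dec 24, 2032 + 11 days = Jan 4, 2033.
The work is shipped: Jan 4, 2033 + 9 days = Jan 13, 2033.
The loan agreement is signed: Dec 21, 2032.
The work is installed: Dec 21, 2032 + 35 days = Jan 25, 2033.
The exhibition opens: Jan 25, 2033 + 27 days = Feb 21, 2033.
Comparing: the work is shipped on Jan 13, 2033 vs the exhibition opens on Feb 21, 2033. Earlier: the work is shipped.

The work is shipped — 2033-01-13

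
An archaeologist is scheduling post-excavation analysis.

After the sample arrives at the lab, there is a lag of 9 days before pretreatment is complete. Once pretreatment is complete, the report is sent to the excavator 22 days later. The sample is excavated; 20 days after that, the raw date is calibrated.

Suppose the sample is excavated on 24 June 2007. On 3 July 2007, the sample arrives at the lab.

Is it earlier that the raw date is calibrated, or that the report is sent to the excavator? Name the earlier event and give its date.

The sample is excavated: Jun 24, 2007.
The raw date is calibrated: Jun 24, 2007 + 20 days = Jul 14, 2007.
The sample arrives at the lab: Jul 3, 2007.
Pretreatment is complete: Jul 3, 2007 + 9 days = Jul 12, 2007.
The report is sent to the excavator: Jul 12, 2007 + 22 days = Aug 3, 2007.
Comparing: the raw date is calibrated on Jul 14, 2007 vs the report is sent to the excavator on Aug 3, 2007. Earlier: the raw date is calibrated.

The raw date is calibrated — 14 July 2007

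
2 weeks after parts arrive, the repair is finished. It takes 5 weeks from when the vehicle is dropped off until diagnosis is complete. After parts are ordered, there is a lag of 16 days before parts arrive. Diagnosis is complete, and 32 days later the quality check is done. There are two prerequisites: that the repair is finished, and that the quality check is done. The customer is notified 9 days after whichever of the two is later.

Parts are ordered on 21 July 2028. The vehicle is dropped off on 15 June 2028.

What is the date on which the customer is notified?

30 August 2028

Parts are ordered: Jul 21, 2028.
Parts arrive: Jul 21, 2028 + 16 days = Aug 6, 2028.
The repair is finished: Aug 6, 2028 + 2 weeks = Aug 20, 2028.
The vehicle is dropped off: Jun 15, 2028.
Diagnosis is complete: Jun 15, 2028 + 5 weeks = Jul 20, 2028.
The quality check is done: Jul 20, 2028 + 32 days = Aug 21, 2028.
Both prerequisites met — the repair is finished (Aug 20, 2028), the quality check is done (Aug 21, 2028); the later is Aug 21, 2028.
The customer is notified: Aug 21, 2028 + 9 days = Aug 30, 2028.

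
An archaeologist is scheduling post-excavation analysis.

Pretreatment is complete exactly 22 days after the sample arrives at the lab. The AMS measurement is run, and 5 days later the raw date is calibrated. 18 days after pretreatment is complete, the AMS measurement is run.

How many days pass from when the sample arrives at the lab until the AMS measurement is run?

Causal path: the sample arrives at the lab → pretreatment is complete → the AMS measurement is run.
Total delay along the path: 22 + 18 = 40 days.

40 days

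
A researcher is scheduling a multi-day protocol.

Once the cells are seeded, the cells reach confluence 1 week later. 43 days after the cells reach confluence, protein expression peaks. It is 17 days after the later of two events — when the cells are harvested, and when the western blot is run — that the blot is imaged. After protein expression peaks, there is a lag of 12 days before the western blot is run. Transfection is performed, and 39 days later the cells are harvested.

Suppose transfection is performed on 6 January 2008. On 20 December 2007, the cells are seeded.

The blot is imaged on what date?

8 March 2008

Transfection is performed: Jan 6, 2008.
The cells are harvested: Jan 6, 2008 + 39 days = Feb 14, 2008.
The cells are seeded: Dec 20, 2007.
The cells reach confluence: Dec 20, 2007 + 1 week = Dec 27, 2007.
Protein expression peaks: Dec 27, 2007 + 43 days = Feb 8, 2008.
The western blot is run: Feb 8, 2008 + 12 days = Feb 20, 2008.
Both prerequisites met — the cells are harvested (Feb 14, 2008), the western blot is run (Feb 20, 2008); the later is Feb 20, 2008.
The blot is imaged: Feb 20, 2008 + 17 days = Mar 8, 2008.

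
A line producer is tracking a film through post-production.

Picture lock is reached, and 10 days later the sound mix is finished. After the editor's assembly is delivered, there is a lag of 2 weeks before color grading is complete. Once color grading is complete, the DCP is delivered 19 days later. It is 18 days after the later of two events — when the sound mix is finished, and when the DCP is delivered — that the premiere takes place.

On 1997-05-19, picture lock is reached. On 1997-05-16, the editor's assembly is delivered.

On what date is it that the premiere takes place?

Picture lock is reached: May 19, 1997.
The sound mix is finished: May 19, 1997 + 10 days = May 29, 1997.
The editor's assembly is delivered: May 16, 1997.
Color grading is complete: May 16, 1997 + 2 weeks = May 30, 1997.
The DCP is delivered: May 30, 1997 + 19 days = Jun 18, 1997.
Both prerequisites met — the sound mix is finished (May 29, 1997), the DCP is delivered (Jun 18, 1997); the later is Jun 18, 1997.
The premiere takes place: Jun 18, 1997 + 18 days = Jul 6, 1997.

1997-07-06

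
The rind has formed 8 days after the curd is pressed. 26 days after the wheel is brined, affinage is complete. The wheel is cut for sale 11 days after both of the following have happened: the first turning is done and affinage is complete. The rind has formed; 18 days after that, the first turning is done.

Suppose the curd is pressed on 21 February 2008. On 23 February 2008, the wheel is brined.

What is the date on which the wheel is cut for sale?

The curd is pressed: Feb 21, 2008.
The rind has formed: Feb 21, 2008 + 8 days = Feb 29, 2008.
The first turning is done: Feb 29, 2008 + 18 days = Mar 18, 2008.
The wheel is brined: Feb 23, 2008.
Affinage is complete: Feb 23, 2008 + 26 days = Mar 20, 2008.
Both prerequisites met — the first turning is done (Mar 18, 2008), affinage is complete (Mar 20, 2008); the later is Mar 20, 2008.
The wheel is cut for sale: Mar 20, 2008 + 11 days = Mar 31, 2008.

31 March 2008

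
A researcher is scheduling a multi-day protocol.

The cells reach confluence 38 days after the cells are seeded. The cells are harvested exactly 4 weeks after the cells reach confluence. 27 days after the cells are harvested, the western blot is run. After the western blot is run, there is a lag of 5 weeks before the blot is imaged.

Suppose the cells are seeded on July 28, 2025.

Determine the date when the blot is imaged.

December 3, 2025

The cells are seeded: Jul 28, 2025.
The cells reach confluence: Jul 28, 2025 + 38 days = Sep 4, 2025.
The cells are harvested: Sep 4, 2025 + 4 weeks = Oct 2, 2025.
The western blot is run: Oct 2, 2025 + 27 days = Oct 29, 2025.
The blot is imaged: Oct 29, 2025 + 5 weeks = Dec 3, 2025.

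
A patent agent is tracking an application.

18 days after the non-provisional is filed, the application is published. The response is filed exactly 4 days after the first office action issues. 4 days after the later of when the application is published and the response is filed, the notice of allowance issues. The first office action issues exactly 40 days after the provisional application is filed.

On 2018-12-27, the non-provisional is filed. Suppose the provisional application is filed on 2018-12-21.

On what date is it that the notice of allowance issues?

The non-provisional is filed: Dec 27, 2018.
The application is published: Dec 27, 2018 + 18 days = Jan 14, 2019.
The provisional application is filed: Dec 21, 2018.
The first office action issues: Dec 21, 2018 + 40 days = Jan 30, 2019.
The response is filed: Jan 30, 2019 + 4 days = Feb 3, 2019.
Both prerequisites met — the application is published (Jan 14, 2019), the response is filed (Feb 3, 2019); the later is Feb 3, 2019.
The notice of allowance issues: Feb 3, 2019 + 4 days = Feb 7, 2019.

2019-02-07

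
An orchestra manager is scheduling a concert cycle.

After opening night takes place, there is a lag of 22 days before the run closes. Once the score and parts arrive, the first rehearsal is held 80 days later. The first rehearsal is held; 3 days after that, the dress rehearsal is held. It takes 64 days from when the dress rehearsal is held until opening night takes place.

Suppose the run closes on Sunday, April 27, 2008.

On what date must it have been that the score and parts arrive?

The run closes: Apr 27, 2008.
Opening night takes place: Apr 27, 2008 − 22 days = Apr 5, 2008.
The dress rehearsal is held: Apr 5, 2008 − 64 days = Feb 1, 2008.
The first rehearsal is held: Feb 1, 2008 − 3 days = Jan 29, 2008.
The score and parts arrive: Jan 29, 2008 − 80 days = Nov 10, 2007.

Saturday, November 10, 2007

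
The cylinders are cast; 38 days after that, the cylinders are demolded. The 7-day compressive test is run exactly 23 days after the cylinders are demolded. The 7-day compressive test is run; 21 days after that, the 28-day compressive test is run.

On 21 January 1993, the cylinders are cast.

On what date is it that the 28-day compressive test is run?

The cylinders are cast: Jan 21, 1993.
The cylinders are demolded: Jan 21, 1993 + 38 days = Feb 28, 1993.
The 7-day compressive test is run: Feb 28, 1993 + 23 days = Mar 23, 1993.
The 28-day compressive test is run: Mar 23, 1993 + 21 days = Apr 13, 1993.

13 April 1993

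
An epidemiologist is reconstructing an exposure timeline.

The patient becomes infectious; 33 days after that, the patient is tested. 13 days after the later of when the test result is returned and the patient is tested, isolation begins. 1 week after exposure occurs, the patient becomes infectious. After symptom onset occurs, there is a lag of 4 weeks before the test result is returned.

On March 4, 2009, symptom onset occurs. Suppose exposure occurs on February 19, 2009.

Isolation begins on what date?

April 14, 2009

Symptom onset occurs: Mar 4, 2009.
The test result is returned: Mar 4, 2009 + 4 weeks = Apr 1, 2009.
Exposure occurs: Feb 19, 2009.
The patient becomes infectious: Feb 19, 2009 + 1 week = Feb 26, 2009.
The patient is tested: Feb 26, 2009 + 33 days = Mar 31, 2009.
Both prerequisites met — the test result is returned (Apr 1, 2009), the patient is tested (Mar 31, 2009); the later is Apr 1, 2009.
Isolation begins: Apr 1, 2009 + 13 days = Apr 14, 2009.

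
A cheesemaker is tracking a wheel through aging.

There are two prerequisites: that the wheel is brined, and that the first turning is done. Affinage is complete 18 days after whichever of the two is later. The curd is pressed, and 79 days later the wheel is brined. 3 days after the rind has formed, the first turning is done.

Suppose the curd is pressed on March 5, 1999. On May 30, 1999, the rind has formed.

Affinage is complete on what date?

The curd is pressed: Mar 5, 1999.
The wheel is brined: Mar 5, 1999 + 79 days = May 23, 1999.
The rind has formed: May 30, 1999.
The first turning is done: May 30, 1999 + 3 days = Jun 2, 1999.
Both prerequisites met — the wheel is brined (May 23, 1999), the first turning is done (Jun 2, 1999); the later is Jun 2, 1999.
Affinage is complete: Jun 2, 1999 + 18 days = Jun 20, 1999.

June 20, 1999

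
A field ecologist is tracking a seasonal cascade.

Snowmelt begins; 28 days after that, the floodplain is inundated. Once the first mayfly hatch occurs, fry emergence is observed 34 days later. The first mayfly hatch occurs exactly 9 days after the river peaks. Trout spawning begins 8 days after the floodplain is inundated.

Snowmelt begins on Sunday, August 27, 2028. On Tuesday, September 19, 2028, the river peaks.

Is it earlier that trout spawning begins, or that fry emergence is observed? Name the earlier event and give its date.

Snowmelt begins: Aug 27, 2028.
The floodplain is inundated: Aug 27, 2028 + 28 days = Sep 24, 2028.
Trout spawning begins: Sep 24, 2028 + 8 days = Oct 2, 2028.
The river peaks: Sep 19, 2028.
The first mayfly hatch occurs: Sep 19, 2028 + 9 days = Sep 28, 2028.
Fry emergence is observed: Sep 28, 2028 + 34 days = Nov 1, 2028.
Comparing: trout spawning begins on Oct 2, 2028 vs fry emergence is observed on Nov 1, 2028. Earlier: trout spawning begins.

Trout spawning begins — Monday, October 2, 2028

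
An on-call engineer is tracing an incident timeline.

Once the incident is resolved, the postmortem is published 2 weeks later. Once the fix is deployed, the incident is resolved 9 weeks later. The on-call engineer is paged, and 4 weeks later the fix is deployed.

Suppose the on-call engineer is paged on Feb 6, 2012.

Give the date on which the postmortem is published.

May 21, 2012

The on-call engineer is paged: Feb 6, 2012.
The fix is deployed: Feb 6, 2012 + 4 weeks = Mar 5, 2012.
The incident is resolved: Mar 5, 2012 + 9 weeks = May 7, 2012.
The postmortem is published: May 7, 2012 + 2 weeks = May 21, 2012.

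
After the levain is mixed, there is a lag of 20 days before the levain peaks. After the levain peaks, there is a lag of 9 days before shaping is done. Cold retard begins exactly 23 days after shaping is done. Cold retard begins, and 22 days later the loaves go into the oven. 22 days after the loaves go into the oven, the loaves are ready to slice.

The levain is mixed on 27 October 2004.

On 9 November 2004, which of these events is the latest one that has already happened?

The levain is mixed

The levain is mixed: Oct 27, 2004.
The levain peaks: Oct 27, 2004 + 20 days = Nov 16, 2004.
Shaping is done: Nov 16, 2004 + 9 days = Nov 25, 2004.
Cold retard begins: Nov 25, 2004 + 23 days = Dec 18, 2004.
The loaves go into the oven: Dec 18, 2004 + 22 days = Jan 9, 2005.
The loaves are ready to slice: Jan 9, 2005 + 22 days = Jan 31, 2005.
Nov 9, 2004 falls between when the levain is mixed (Oct 27, 2004) and when the levain peaks (Nov 16, 2004).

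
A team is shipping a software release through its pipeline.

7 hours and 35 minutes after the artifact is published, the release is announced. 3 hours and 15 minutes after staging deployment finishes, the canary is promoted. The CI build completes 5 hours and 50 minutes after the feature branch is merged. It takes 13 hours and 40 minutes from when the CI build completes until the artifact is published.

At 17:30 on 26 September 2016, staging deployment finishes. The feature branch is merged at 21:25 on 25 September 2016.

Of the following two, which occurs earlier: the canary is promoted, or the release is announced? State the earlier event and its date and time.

Staging deployment finishes: 17:30 Sep 26, 2016.
The canary is promoted: 17:30 Sep 26, 2016 + 3h15m = 20:45 Sep 26, 2016.
The feature branch is merged: 21:25 Sep 25, 2016.
The CI build completes: 21:25 Sep 25, 2016 + 5h50m = 03:15 Sep 26, 2016.
The artifact is published: 03:15 Sep 26, 2016 + 13h40m = 16:55 Sep 26, 2016.
The release is announced: 16:55 Sep 26, 2016 + 7h35m = 00:30 Sep 27, 2016.
Comparing: the canary is promoted at 20:45 Sep 26, 2016 vs the release is announced at 00:30 Sep 27, 2016. Earlier: the canary is promoted.

The canary is promoted — 20:45 on 26 September 2016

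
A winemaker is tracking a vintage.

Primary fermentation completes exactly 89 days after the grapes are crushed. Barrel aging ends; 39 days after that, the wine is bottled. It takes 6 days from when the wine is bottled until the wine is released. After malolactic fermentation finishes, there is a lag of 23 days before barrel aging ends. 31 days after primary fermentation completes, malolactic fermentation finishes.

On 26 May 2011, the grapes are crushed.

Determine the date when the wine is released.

The grapes are crushed: May 26, 2011.
Primary fermentation completes: May 26, 2011 + 89 days = Aug 23, 2011.
Malolactic fermentation finishes: Aug 23, 2011 + 31 days = Sep 23, 2011.
Barrel aging ends: Sep 23, 2011 + 23 days = Oct 16, 2011.
The wine is bottled: Oct 16, 2011 + 39 days = Nov 24, 2011.
The wine is released: Nov 24, 2011 + 6 days = Nov 30, 2011.

30 November 2011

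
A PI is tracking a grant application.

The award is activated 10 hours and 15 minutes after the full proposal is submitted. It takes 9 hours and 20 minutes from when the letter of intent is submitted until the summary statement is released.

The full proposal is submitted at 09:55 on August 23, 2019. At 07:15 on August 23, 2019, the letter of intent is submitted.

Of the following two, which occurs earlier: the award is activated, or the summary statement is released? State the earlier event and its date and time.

The summary statement is released — 16:35 on August 23, 2019

The full proposal is submitted: 09:55 Aug 23, 2019.
The award is activated: 09:55 Aug 23, 2019 + 10h15m = 20:10 Aug 23, 2019.
The letter of intent is submitted: 07:15 Aug 23, 2019.
The summary statement is released: 07:15 Aug 23, 2019 + 9h20m = 16:35 Aug 23, 2019.
Comparing: the award is activated at 20:10 Aug 23, 2019 vs the summary statement is released at 16:35 Aug 23, 2019. Earlier: the summary statement is released.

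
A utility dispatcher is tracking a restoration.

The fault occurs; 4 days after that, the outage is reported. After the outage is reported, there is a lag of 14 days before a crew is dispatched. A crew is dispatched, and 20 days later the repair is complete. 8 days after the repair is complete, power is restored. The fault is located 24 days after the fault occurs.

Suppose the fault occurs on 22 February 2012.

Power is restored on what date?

The fault occurs: Feb 22, 2012.
The outage is reported: Feb 22, 2012 + 4 days = Feb 26, 2012.
A crew is dispatched: Feb 26, 2012 + 14 days = Mar 11, 2012.
The repair is complete: Mar 11, 2012 + 20 days = Mar 31, 2012.
Power is restored: Mar 31, 2012 + 8 days = Apr 8, 2012.

8 April 2012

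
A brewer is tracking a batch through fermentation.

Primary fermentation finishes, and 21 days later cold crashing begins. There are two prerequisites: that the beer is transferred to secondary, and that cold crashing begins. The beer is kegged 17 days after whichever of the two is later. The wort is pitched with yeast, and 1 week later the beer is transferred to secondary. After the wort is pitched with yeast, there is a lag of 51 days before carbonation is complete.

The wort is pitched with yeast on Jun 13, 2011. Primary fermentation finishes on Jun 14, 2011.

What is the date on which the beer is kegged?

Jul 22, 2011

The wort is pitched with yeast: Jun 13, 2011.
The beer is transferred to secondary: Jun 13, 2011 + 1 week = Jun 20, 2011.
Primary fermentation finishes: Jun 14, 2011.
Cold crashing begins: Jun 14, 2011 + 21 days = Jul 5, 2011.
Both prerequisites met — the beer is transferred to secondary (Jun 20, 2011), cold crashing begins (Jul 5, 2011); the later is Jul 5, 2011.
The beer is kegged: Jul 5, 2011 + 17 days = Jul 22, 2011.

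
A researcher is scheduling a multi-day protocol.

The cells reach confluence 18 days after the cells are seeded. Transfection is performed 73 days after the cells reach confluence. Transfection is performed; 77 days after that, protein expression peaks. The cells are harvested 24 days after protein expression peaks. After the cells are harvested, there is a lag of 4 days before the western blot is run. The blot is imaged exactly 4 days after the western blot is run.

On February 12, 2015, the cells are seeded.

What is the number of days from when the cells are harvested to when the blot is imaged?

Causal path: the cells are harvested → the western blot is run → the blot is imaged.
Total delay along the path: 4 + 4 = 8 days.

8 days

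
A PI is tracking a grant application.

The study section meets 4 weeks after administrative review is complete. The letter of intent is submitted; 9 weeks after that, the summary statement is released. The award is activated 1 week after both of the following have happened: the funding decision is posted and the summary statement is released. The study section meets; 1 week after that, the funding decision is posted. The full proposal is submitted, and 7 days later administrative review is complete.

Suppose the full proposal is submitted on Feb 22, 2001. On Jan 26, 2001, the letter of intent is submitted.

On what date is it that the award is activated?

The full proposal is submitted: Feb 22, 2001.
Administrative review is complete: Feb 22, 2001 + 7 days = Mar 1, 2001.
The study section meets: Mar 1, 2001 + 4 weeks = Mar 29, 2001.
The funding decision is posted: Mar 29, 2001 + 1 week = Apr 5, 2001.
The letter of intent is submitted: Jan 26, 2001.
The summary statement is released: Jan 26, 2001 + 9 weeks = Mar 30, 2001.
Both prerequisites met — the funding decision is posted (Apr 5, 2001), the summary statement is released (Mar 30, 2001); the later is Apr 5, 2001.
The award is activated: Apr 5, 2001 + 1 week = Apr 12, 2001.

Apr 12, 2001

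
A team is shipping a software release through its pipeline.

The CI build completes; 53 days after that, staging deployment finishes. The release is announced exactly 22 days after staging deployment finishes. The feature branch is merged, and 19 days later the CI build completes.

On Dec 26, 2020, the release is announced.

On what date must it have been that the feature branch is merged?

Sep 23, 2020

The release is announced: Dec 26, 2020.
Staging deployment finishes: Dec 26, 2020 − 22 days = Dec 4, 2020.
The CI build completes: Dec 4, 2020 − 53 days = Oct 12, 2020.
The feature branch is merged: Oct 12, 2020 − 19 days = Sep 23, 2020.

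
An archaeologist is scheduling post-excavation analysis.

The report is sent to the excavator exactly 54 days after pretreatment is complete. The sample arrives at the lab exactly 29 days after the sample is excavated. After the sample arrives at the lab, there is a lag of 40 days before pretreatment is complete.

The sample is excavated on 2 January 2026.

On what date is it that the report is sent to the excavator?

The sample is excavated: Jan 2, 2026.
The sample arrives at the lab: Jan 2, 2026 + 29 days = Jan 31, 2026.
Pretreatment is complete: Jan 31, 2026 + 40 days = Mar 12, 2026.
The report is sent to the excavator: Mar 12, 2026 + 54 days = May 5, 2026.

5 May 2026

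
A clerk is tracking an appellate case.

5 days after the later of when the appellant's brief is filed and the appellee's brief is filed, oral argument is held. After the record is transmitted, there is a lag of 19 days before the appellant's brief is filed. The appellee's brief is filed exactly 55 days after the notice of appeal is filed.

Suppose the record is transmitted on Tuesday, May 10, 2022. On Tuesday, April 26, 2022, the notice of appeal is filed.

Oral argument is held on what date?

The record is transmitted: May 10, 2022.
The appellant's brief is filed: May 10, 2022 + 19 days = May 29, 2022.
The notice of appeal is filed: Apr 26, 2022.
The appellee's brief is filed: Apr 26, 2022 + 55 days = Jun 20, 2022.
Both prerequisites met — the appellant's brief is filed (May 29, 2022), the appellee's brief is filed (Jun 20, 2022); the later is Jun 20, 2022.
Oral argument is held: Jun 20, 2022 + 5 days = Jun 25, 2022.

Saturday, June 25, 2022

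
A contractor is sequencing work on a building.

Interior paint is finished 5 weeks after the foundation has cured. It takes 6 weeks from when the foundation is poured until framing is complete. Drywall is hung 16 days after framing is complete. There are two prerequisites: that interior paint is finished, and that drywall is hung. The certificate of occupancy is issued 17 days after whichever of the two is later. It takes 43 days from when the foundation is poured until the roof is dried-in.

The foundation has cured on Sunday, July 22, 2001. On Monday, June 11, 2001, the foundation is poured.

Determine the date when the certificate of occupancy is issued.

The foundation has cured: Jul 22, 2001.
Interior paint is finished: Jul 22, 2001 + 5 weeks = Aug 26, 2001.
The foundation is poured: Jun 11, 2001.
Framing is complete: Jun 11, 2001 + 6 weeks = Jul 23, 2001.
Drywall is hung: Jul 23, 2001 + 16 days = Aug 8, 2001.
Both prerequisites met — interior paint is finished (Aug 26, 2001), drywall is hung (Aug 8, 2001); the later is Aug 26, 2001.
The certificate of occupancy is issued: Aug 26, 2001 + 17 days = Sep 12, 2001.

Wednesday, September 12, 2001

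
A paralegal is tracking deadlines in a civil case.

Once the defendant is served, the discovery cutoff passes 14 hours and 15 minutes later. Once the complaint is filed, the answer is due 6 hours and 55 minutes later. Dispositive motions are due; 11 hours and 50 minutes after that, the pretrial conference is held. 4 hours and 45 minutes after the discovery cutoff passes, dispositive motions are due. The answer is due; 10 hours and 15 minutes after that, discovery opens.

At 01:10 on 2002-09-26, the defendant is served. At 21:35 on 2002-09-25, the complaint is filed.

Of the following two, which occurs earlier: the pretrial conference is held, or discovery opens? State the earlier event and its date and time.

The defendant is served: 01:10 Sep 26, 2002.
The discovery cutoff passes: 01:10 Sep 26, 2002 + 14h15m = 15:25 Sep 26, 2002.
Dispositive motions are due: 15:25 Sep 26, 2002 + 4h45m = 20:10 Sep 26, 2002.
The pretrial conference is held: 20:10 Sep 26, 2002 + 11h50m = 08:00 Sep 27, 2002.
The complaint is filed: 21:35 Sep 25, 2002.
The answer is due: 21:35 Sep 25, 2002 + 6h55m = 04:30 Sep 26, 2002.
Discovery opens: 04:30 Sep 26, 2002 + 10h15m = 14:45 Sep 26, 2002.
Comparing: the pretrial conference is held at 08:00 Sep 27, 2002 vs discovery opens at 14:45 Sep 26, 2002. Earlier: discovery opens.

Discovery opens — 14:45 on 2002-09-26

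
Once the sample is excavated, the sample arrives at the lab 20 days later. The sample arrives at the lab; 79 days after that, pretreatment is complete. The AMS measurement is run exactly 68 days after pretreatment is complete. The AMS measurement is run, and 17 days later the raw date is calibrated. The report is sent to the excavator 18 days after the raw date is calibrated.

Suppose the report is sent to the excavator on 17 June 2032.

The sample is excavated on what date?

28 November 2031

The report is sent to the excavator: Jun 17, 2032.
The raw date is calibrated: Jun 17, 2032 − 18 days = May 30, 2032.
The AMS measurement is run: May 30, 2032 − 17 days = May 13, 2032.
Pretreatment is complete: May 13, 2032 − 68 days = Mar 6, 2032.
The sample arrives at the lab: Mar 6, 2032 − 79 days = Dec 18, 2031.
The sample is excavated: Dec 18, 2031 − 20 days = Nov 28, 2031.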